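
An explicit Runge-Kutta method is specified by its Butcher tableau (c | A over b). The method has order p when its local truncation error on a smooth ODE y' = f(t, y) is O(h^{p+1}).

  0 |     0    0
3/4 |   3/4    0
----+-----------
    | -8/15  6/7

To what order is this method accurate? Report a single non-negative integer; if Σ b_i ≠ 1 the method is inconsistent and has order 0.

0

b = (-8/15, 6/7)
c = (0, 3/4)
Σ b_i: (-8/15)·1 + 6/7·1 = 34/105 ≠ 1 ⇒ order 0.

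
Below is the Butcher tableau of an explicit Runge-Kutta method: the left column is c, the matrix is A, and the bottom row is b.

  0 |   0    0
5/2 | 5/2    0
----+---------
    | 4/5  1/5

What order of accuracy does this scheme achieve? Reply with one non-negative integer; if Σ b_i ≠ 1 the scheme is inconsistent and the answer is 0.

b = (4/5, 1/5)
c = (0, 5/2)
Σ b_i: 4/5·1 + 1/5·1 = 1 ✓
b·c: 1/5·5/2 = 1/2 ✓; 2 stages ⇒ order 2.

2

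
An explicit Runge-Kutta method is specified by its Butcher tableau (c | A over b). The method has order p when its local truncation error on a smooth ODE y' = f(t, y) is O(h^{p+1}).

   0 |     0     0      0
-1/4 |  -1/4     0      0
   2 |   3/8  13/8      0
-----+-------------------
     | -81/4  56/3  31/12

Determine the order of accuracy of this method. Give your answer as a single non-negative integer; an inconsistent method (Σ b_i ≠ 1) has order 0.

b = (-81/4, 56/3, 31/12)
c = (0, -1/4, 2)
Ac = (0, 0, -13/32)
Σ b_i: (-81/4)·1 + 56/3·1 + 31/12·1 = 1 ✓
b·c: 56/3·(-1/4) + 31/12·2 = 1/2 ✓
b·c²: 56/3·1/16 + 31/12·4 = 23/2 ≠ 1/3 ⇒ order 2.
b·Ac: 31/12·(-13/32) = -403/384 ≠ 1/6

2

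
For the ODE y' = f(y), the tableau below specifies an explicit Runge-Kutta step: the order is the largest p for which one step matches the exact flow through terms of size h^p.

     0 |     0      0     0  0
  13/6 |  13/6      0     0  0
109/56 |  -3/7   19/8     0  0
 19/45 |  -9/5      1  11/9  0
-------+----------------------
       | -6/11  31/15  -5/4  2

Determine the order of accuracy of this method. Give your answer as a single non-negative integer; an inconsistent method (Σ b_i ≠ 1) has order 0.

0

b = (-6/11, 31/15, -5/4, 2)
c = (0, 13/6, 109/56, 19/45)
Ac = (0, 0, 247/48, 2291/504)
Σ b_i: (-6/11)·1 + 31/15·1 + (-5/4)·1 + 2·1 = 1499/660 ≠ 1 ⇒ order 0.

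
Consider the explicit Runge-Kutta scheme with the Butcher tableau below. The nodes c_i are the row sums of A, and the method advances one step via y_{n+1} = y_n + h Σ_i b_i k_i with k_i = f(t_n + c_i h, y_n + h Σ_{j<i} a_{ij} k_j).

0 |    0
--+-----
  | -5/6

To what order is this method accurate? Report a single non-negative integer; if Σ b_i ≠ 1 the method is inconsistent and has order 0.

b = (-5/6)
c = (0)
Σ b_i: (-5/6)·1 = -5/6 ≠ 1 ⇒ order 0.

0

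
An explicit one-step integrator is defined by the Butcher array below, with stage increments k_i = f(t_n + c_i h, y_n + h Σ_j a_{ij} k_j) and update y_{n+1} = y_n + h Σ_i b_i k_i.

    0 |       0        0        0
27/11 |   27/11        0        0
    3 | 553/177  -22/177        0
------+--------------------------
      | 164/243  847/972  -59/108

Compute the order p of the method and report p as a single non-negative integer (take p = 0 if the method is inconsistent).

b = (164/243, 847/972, -59/108)
c = (0, 27/11, 3)
Ac = (0, 0, -18/59)
Σ b_i: 164/243·1 + 847/972·1 + (-59/108)·1 = 1 ✓
b·c: 847/972·27/11 + (-59/108)·3 = 1/2 ✓
b·c²: 847/972·729/121 + (-59/108)·9 = 1/3 ✓
b·Ac: (-59/108)·(-18/59) = 1/6 ✓; 3 stages ⇒ order 3.

3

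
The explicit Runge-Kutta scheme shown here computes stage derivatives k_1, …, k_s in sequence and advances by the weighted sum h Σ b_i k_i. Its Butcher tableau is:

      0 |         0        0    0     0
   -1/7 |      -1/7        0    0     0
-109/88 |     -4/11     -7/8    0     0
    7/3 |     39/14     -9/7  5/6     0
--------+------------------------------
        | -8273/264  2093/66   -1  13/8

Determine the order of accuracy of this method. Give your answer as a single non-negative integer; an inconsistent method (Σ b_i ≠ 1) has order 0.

2

b = (-8273/264, 2093/66, -1, 13/8)
c = (0, -1/7, -109/88, 7/3)
Ac = (0, 0, 1/8, -21953/25872)
Σ b_i: (-8273/264)·1 + 2093/66·1 + (-1)·1 + 13/8·1 = 1 ✓
b·c: 2093/66·(-1/7) + (-1)·(-109/88) + 13/8·7/3 = 1/2 ✓
b·c²: 2093/66·1/49 + (-1)·11881/7744 + 13/8·49/9 = 3883553/487872 ≠ 1/3 ⇒ order 2.
b·Ac: (-1)·1/8 + 13/8·(-21953/25872) = -311261/206976 ≠ 1/6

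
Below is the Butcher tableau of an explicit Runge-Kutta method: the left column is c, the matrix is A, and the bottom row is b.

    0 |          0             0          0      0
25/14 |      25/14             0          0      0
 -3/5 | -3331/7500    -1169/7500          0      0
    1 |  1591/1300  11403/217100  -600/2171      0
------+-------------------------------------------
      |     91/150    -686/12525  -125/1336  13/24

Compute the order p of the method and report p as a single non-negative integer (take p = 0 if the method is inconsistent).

b = (91/150, -686/12525, -125/1336, 13/24)
c = (0, 25/14, -3/5, 1)
Ac = (0, 0, -167/600, 27/104)
Σ b_i: 91/150·1 + (-686/12525)·1 + (-125/1336)·1 + 13/24·1 = 1 ✓
b·c: (-686/12525)·25/14 + (-125/1336)·(-3/5) + 13/24·1 = 1/2 ✓
b·c²: (-686/12525)·625/196 + (-125/1336)·9/25 + 13/24·1 = 1/3 ✓
b·Ac: (-125/1336)·(-167/600) + 13/24·27/104 = 1/6 ✓
b·c³: (-686/12525)·15625/2744 + (-125/1336)·(-27/125) + 13/24·1 = 1/4 ✓
b·(c∘Ac): (-125/1336)·167/1000 + 13/24·27/104 = 1/8 ✓
b·Ac²: (-125/1336)·(-167/336) + 13/24·99/1456 = 1/12 ✓
b·A²c: 13/24·1/13 = 1/24 ✓; 4 stages ⇒ order 4.

4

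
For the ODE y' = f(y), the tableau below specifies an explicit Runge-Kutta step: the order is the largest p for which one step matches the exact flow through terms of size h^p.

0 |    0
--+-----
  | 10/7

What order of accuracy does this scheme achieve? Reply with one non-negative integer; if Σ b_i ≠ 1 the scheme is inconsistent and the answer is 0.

0

b = (10/7)
c = (0)
Σ b_i: 10/7·1 = 10/7 ≠ 1 ⇒ order 0.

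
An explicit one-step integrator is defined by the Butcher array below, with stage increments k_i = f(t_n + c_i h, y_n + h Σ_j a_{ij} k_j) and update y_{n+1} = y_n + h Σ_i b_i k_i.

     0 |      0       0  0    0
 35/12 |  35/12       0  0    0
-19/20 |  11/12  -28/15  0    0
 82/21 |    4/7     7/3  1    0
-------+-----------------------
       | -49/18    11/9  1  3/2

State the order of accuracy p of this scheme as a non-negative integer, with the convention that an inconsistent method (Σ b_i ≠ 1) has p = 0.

b = (-49/18, 11/9, 1, 3/2)
c = (0, 35/12, -19/20, 82/21)
Ac = (0, 0, -49/9, 527/90)
Σ b_i: (-49/18)·1 + 11/9·1 + 1·1 + 3/2·1 = 1 ✓
b·c: 11/9·35/12 + 1·(-19/20) + 3/2·82/21 = 8006/945 ≠ 1/2 ⇒ order 1.

1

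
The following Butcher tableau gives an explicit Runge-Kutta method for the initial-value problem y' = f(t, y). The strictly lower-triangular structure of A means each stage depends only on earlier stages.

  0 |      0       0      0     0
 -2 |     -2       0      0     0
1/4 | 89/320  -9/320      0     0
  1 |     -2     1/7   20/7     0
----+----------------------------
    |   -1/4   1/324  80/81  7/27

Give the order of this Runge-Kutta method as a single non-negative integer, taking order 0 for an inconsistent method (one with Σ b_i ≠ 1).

4

b = (-1/4, 1/324, 80/81, 7/27)
c = (0, -2, 1/4, 1)
Ac = (0, 0, 9/160, 3/7)
Σ b_i: (-1/4)·1 + 1/324·1 + 80/81·1 + 7/27·1 = 1 ✓
b·c: 1/324·(-2) + 80/81·1/4 + 7/27·1 = 1/2 ✓
b·c²: 1/324·4 + 80/81·1/16 + 7/27·1 = 1/3 ✓
b·Ac: 80/81·9/160 + 7/27·3/7 = 1/6 ✓
b·c³: 1/324·(-8) + 80/81·1/64 + 7/27·1 = 1/4 ✓
b·(c∘Ac): 80/81·9/640 + 7/27·3/7 = 1/8 ✓
b·Ac²: 80/81·(-9/80) + 7/27·3/4 = 1/12 ✓
b·A²c: 7/27·9/56 = 1/24 ✓; 4 stages ⇒ order 4.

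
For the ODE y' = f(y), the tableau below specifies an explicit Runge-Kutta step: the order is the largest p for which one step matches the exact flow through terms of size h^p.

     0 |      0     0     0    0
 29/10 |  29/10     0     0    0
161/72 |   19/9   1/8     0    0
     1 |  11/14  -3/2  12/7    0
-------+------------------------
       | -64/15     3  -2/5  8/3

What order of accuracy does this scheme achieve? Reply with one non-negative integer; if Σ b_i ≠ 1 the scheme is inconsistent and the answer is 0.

b = (-64/15, 3, -2/5, 8/3)
c = (0, 29/10, 161/72, 1)
Ac = (0, 0, 29/80, -31/60)
Σ b_i: (-64/15)·1 + 3·1 + (-2/5)·1 + 8/3·1 = 1 ✓
b·c: 3·29/10 + (-2/5)·161/72 + 8/3·1 = 377/36 ≠ 1/2 ⇒ order 1.

1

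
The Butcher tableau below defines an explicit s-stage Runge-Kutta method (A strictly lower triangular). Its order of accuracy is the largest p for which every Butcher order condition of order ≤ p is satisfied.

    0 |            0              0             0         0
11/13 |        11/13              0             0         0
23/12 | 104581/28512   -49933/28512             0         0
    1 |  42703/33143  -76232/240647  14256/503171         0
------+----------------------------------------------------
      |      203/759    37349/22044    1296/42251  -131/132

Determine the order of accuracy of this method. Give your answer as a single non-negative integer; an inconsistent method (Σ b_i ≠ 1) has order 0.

b = (203/759, 37349/22044, 1296/42251, -131/132)
c = (0, 11/13, 23/12, 1)
Ac = (0, 0, -3841/2592, -28/131)
Σ b_i: 203/759·1 + 37349/22044·1 + 1296/42251·1 + (-131/132)·1 = 1 ✓
b·c: 37349/22044·11/13 + 1296/42251·23/12 + (-131/132)·1 = 1/2 ✓
b·c²: 37349/22044·121/169 + 1296/42251·529/144 + (-131/132)·1 = 1/3 ✓
b·Ac: 1296/42251·(-3841/2592) + (-131/132)·(-28/131) = 1/6 ✓
b·c³: 37349/22044·1331/2197 + 1296/42251·12167/1728 + (-131/132)·1 = 1/4 ✓
b·(c∘Ac): 1296/42251·(-88343/31104) + (-131/132)·(-28/131) = 1/8 ✓
b·Ac²: 1296/42251·(-42251/33696) + (-131/132)·(-209/1703) = 1/12 ✓
b·A²c: (-131/132)·(-11/262) = 1/24 ✓; 4 stages ⇒ order 4.

4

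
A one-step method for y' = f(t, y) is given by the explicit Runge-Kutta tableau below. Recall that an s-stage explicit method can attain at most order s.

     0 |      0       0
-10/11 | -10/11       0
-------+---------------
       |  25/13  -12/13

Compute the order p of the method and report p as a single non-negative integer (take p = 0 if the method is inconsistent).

b = (25/13, -12/13)
c = (0, -10/11)
Σ b_i: 25/13·1 + (-12/13)·1 = 1 ✓
b·c: (-12/13)·(-10/11) = 120/143 ≠ 1/2 ⇒ order 1.

1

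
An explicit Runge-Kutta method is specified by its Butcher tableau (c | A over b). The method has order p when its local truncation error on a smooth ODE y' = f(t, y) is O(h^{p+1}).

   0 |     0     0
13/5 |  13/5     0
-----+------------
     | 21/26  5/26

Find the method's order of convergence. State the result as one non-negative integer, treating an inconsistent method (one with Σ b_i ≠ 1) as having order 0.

b = (21/26, 5/26)
c = (0, 13/5)
Σ b_i: 21/26·1 + 5/26·1 = 1 ✓
b·c: 5/26·13/5 = 1/2 ✓; 2 stages ⇒ order 2.

2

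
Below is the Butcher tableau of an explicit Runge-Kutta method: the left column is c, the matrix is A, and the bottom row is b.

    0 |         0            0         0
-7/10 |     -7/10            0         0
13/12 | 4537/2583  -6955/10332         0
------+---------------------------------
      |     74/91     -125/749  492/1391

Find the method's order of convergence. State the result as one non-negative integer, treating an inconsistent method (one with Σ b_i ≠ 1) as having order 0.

b = (74/91, -125/749, 492/1391)
c = (0, -7/10, 13/12)
Ac = (0, 0, 1391/2952)
Σ b_i: 74/91·1 + (-125/749)·1 + 492/1391·1 = 1 ✓
b·c: (-125/749)·(-7/10) + 492/1391·13/12 = 1/2 ✓
b·c²: (-125/749)·49/100 + 492/1391·169/144 = 1/3 ✓
b·Ac: 492/1391·1391/2952 = 1/6 ✓; 3 stages ⇒ order 3.

3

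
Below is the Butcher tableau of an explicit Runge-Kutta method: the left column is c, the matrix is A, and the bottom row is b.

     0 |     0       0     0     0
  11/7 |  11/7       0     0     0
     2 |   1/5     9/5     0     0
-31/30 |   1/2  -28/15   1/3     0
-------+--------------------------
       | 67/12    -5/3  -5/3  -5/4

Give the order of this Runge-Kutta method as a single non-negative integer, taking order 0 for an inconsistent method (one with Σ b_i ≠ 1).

b = (67/12, -5/3, -5/3, -5/4)
c = (0, 11/7, 2, -31/30)
Ac = (0, 0, 99/35, -34/15)
Σ b_i: 67/12·1 + (-5/3)·1 + (-5/3)·1 + (-5/4)·1 = 1 ✓
b·c: (-5/3)·11/7 + (-5/3)·2 + (-5/4)·(-31/30) = -261/56 ≠ 1/2 ⇒ order 1.

1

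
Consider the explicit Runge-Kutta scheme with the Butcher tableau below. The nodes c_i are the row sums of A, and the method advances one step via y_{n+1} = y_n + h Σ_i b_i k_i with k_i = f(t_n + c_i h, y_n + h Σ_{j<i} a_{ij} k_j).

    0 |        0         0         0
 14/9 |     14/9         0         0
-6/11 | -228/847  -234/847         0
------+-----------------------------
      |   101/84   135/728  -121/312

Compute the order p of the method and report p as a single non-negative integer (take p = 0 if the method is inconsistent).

3

b = (101/84, 135/728, -121/312)
c = (0, 14/9, -6/11)
Ac = (0, 0, -52/121)
Σ b_i: 101/84·1 + 135/728·1 + (-121/312)·1 = 1 ✓
b·c: 135/728·14/9 + (-121/312)·(-6/11) = 1/2 ✓
b·c²: 135/728·196/81 + (-121/312)·36/121 = 1/3 ✓
b·Ac: (-121/312)·(-52/121) = 1/6 ✓; 3 stages ⇒ order 3.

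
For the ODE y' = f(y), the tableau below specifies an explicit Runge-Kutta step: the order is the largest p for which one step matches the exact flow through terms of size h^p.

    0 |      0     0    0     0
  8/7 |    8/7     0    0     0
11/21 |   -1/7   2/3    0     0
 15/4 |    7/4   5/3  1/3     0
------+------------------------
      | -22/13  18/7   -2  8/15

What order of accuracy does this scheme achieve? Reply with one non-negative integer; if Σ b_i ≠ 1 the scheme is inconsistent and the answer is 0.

b = (-22/13, 18/7, -2, 8/15)
c = (0, 8/7, 11/21, 15/4)
Ac = (0, 0, 16/21, 131/63)
Σ b_i: (-22/13)·1 + 18/7·1 + (-2)·1 + 8/15·1 = -802/1365 ≠ 1 ⇒ order 0.

0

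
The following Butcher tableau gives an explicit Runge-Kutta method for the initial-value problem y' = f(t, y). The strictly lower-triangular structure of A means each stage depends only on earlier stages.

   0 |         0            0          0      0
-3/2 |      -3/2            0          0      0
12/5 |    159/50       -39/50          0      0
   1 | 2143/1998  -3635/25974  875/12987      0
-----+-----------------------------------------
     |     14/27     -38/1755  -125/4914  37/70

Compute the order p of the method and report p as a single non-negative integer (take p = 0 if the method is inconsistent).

4

b = (14/27, -38/1755, -125/4914, 37/70)
c = (0, -3/2, 12/5, 1)
Ac = (0, 0, 117/100, 55/148)
Σ b_i: 14/27·1 + (-38/1755)·1 + (-125/4914)·1 + 37/70·1 = 1 ✓
b·c: (-38/1755)·(-3/2) + (-125/4914)·12/5 + 37/70·1 = 1/2 ✓
b·c²: (-38/1755)·9/4 + (-125/4914)·144/25 + 37/70·1 = 1/3 ✓
b·Ac: (-125/4914)·117/100 + 37/70·55/148 = 1/6 ✓
b·c³: (-38/1755)·(-27/8) + (-125/4914)·1728/125 + 37/70·1 = 1/4 ✓
b·(c∘Ac): (-125/4914)·351/125 + 37/70·55/148 = 1/8 ✓
b·Ac²: (-125/4914)·(-351/200) + 37/70·65/888 = 1/12 ✓
b·A²c: 37/70·35/444 = 1/24 ✓; 4 stages ⇒ order 4.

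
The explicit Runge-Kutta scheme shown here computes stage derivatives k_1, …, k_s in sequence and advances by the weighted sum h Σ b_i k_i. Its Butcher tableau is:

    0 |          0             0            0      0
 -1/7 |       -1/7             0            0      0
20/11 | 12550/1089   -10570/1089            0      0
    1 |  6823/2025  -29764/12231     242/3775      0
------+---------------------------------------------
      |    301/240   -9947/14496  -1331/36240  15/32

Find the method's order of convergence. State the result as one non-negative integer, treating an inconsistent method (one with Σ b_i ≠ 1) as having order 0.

4

b = (301/240, -9947/14496, -1331/36240, 15/32)
c = (0, -1/7, 20/11, 1)
Ac = (0, 0, 1510/1089, 188/405)
Σ b_i: 301/240·1 + (-9947/14496)·1 + (-1331/36240)·1 + 15/32·1 = 1 ✓
b·c: (-9947/14496)·(-1/7) + (-1331/36240)·20/11 + 15/32·1 = 1/2 ✓
b·c²: (-9947/14496)·1/49 + (-1331/36240)·400/121 + 15/32·1 = 1/3 ✓
b·Ac: (-1331/36240)·1510/1089 + 15/32·188/405 = 1/6 ✓
b·c³: (-9947/14496)·(-1/343) + (-1331/36240)·8000/1331 + 15/32·1 = 1/4 ✓
b·(c∘Ac): (-1331/36240)·30200/11979 + 15/32·188/405 = 1/8 ✓
b·Ac²: (-1331/36240)·(-1510/7623) + 15/32·92/567 = 1/12 ✓
b·A²c: 15/32·4/45 = 1/24 ✓; 4 stages ⇒ order 4.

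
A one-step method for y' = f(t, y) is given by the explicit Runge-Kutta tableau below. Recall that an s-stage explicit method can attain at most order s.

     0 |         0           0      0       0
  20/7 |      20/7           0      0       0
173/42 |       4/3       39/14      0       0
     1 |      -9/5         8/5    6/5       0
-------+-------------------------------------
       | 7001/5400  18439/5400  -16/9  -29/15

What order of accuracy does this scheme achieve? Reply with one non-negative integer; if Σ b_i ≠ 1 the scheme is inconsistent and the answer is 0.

b = (7001/5400, 18439/5400, -16/9, -29/15)
c = (0, 20/7, 173/42, 1)
Ac = (0, 0, 390/49, 333/35)
Σ b_i: 7001/5400·1 + 18439/5400·1 + (-16/9)·1 + (-29/15)·1 = 1 ✓
b·c: 18439/5400·20/7 + (-16/9)·173/42 + (-29/15)·1 = 1/2 ✓
b·c²: 18439/5400·400/49 + (-16/9)·29929/1764 + (-29/15)·1 = -83777/19845 ≠ 1/3 ⇒ order 2.
b·Ac: (-16/9)·390/49 + (-29/15)·333/35 = -119599/3675 ≠ 1/6

2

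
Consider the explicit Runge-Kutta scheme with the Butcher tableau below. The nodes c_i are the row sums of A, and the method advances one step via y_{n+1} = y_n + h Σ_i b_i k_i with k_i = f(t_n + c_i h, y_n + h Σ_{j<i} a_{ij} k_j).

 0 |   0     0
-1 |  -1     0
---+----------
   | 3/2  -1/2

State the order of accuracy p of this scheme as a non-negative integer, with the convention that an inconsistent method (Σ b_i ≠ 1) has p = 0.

b = (3/2, -1/2)
c = (0, -1)
Σ b_i: 3/2·1 + (-1/2)·1 = 1 ✓
b·c: (-1/2)·(-1) = 1/2 ✓; 2 stages ⇒ order 2.

2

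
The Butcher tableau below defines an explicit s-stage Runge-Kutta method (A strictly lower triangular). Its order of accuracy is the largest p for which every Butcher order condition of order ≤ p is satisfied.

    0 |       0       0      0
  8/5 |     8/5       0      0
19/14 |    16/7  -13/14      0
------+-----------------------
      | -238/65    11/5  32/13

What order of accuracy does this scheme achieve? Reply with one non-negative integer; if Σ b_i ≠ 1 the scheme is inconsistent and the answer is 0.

b = (-238/65, 11/5, 32/13)
c = (0, 8/5, 19/14)
Ac = (0, 0, -52/35)
Σ b_i: (-238/65)·1 + 11/5·1 + 32/13·1 = 1 ✓
b·c: 11/5·8/5 + 32/13·19/14 = 15608/2275 ≠ 1/2 ⇒ order 1.

1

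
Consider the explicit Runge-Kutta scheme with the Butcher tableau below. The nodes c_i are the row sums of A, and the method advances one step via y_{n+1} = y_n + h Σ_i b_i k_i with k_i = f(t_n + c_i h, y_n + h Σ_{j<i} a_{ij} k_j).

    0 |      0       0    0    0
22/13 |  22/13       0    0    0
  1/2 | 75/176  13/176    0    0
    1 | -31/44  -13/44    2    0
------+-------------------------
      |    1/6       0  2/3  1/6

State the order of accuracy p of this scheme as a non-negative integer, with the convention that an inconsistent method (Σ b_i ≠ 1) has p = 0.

b = (1/6, 0, 2/3, 1/6)
c = (0, 22/13, 1/2, 1)
Ac = (0, 0, 1/8, 1/2)
Σ b_i: 1/6·1 + 2/3·1 + 1/6·1 = 1 ✓
b·c: 2/3·1/2 + 1/6·1 = 1/2 ✓
b·c²: 2/3·1/4 + 1/6·1 = 1/3 ✓
b·Ac: 2/3·1/8 + 1/6·1/2 = 1/6 ✓
b·c³: 2/3·1/8 + 1/6·1 = 1/4 ✓
b·(c∘Ac): 2/3·1/16 + 1/6·1/2 = 1/8 ✓
b·Ac²: 2/3·11/52 + 1/6·(-9/26) = 1/12 ✓
b·A²c: 1/6·1/4 = 1/24 ✓; 4 stages ⇒ order 4.

4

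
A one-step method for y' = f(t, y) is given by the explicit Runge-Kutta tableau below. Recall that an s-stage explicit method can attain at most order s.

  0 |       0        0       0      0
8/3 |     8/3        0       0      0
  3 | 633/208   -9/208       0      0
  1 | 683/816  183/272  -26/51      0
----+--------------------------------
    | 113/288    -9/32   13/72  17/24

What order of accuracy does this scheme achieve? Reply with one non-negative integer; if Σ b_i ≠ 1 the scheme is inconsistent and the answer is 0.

4

b = (113/288, -9/32, 13/72, 17/24)
c = (0, 8/3, 3, 1)
Ac = (0, 0, -3/26, 9/34)
Σ b_i: 113/288·1 + (-9/32)·1 + 13/72·1 + 17/24·1 = 1 ✓
b·c: (-9/32)·8/3 + 13/72·3 + 17/24·1 = 1/2 ✓
b·c²: (-9/32)·64/9 + 13/72·9 + 17/24·1 = 1/3 ✓
b·Ac: 13/72·(-3/26) + 17/24·9/34 = 1/6 ✓
b·c³: (-9/32)·512/27 + 13/72·27 + 17/24·1 = 1/4 ✓
b·(c∘Ac): 13/72·(-9/26) + 17/24·9/34 = 1/8 ✓
b·Ac²: 13/72·(-4/13) + 17/24·10/51 = 1/12 ✓
b·A²c: 17/24·1/17 = 1/24 ✓; 4 stages ⇒ order 4.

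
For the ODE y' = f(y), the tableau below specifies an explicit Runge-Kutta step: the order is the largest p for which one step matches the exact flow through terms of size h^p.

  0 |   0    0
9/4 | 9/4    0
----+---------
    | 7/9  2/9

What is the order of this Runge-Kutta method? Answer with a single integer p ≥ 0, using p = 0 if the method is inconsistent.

2

b = (7/9, 2/9)
c = (0, 9/4)
Σ b_i: 7/9·1 + 2/9·1 = 1 ✓
b·c: 2/9·9/4 = 1/2 ✓; 2 stages ⇒ order 2.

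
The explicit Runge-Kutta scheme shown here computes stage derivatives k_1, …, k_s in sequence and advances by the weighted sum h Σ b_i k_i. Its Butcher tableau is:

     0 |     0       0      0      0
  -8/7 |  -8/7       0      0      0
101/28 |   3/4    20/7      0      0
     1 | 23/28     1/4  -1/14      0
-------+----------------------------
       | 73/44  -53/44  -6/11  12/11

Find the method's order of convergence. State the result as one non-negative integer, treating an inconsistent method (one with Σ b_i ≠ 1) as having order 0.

b = (73/44, -53/44, -6/11, 12/11)
c = (0, -8/7, 101/28, 1)
Ac = (0, 0, -160/49, -213/392)
Σ b_i: 73/44·1 + (-53/44)·1 + (-6/11)·1 + 12/11·1 = 1 ✓
b·c: (-53/44)·(-8/7) + (-6/11)·101/28 + 12/11·1 = 1/2 ✓
b·c²: (-53/44)·64/49 + (-6/11)·10201/784 + 12/11·1 = -667/88 ≠ 1/3 ⇒ order 2.
b·Ac: (-6/11)·(-160/49) + 12/11·(-213/392) = 183/154 ≠ 1/6

2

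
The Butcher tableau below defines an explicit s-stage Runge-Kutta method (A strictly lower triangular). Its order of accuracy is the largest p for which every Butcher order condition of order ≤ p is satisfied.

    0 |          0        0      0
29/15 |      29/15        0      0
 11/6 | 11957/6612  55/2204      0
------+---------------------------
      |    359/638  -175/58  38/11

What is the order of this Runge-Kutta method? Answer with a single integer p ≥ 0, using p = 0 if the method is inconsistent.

b = (359/638, -175/58, 38/11)
c = (0, 29/15, 11/6)
Ac = (0, 0, 11/228)
Σ b_i: 359/638·1 + (-175/58)·1 + 38/11·1 = 1 ✓
b·c: (-175/58)·29/15 + 38/11·11/6 = 1/2 ✓
b·c²: (-175/58)·841/225 + 38/11·121/36 = 1/3 ✓
b·Ac: 38/11·11/228 = 1/6 ✓; 3 stages ⇒ order 3.

3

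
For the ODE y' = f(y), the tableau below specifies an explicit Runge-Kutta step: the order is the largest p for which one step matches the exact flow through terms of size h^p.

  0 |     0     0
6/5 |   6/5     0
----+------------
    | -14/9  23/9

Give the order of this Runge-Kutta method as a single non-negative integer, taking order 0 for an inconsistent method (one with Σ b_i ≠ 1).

1

b = (-14/9, 23/9)
c = (0, 6/5)
Σ b_i: (-14/9)·1 + 23/9·1 = 1 ✓
b·c: 23/9·6/5 = 46/15 ≠ 1/2 ⇒ order 1.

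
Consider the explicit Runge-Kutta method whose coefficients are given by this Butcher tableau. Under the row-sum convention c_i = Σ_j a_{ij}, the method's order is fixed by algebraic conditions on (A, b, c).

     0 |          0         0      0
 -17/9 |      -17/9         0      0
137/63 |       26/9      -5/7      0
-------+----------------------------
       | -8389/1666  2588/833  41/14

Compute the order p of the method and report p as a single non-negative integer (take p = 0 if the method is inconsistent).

2

b = (-8389/1666, 2588/833, 41/14)
c = (0, -17/9, 137/63)
Ac = (0, 0, 85/63)
Σ b_i: (-8389/1666)·1 + 2588/833·1 + 41/14·1 = 1 ✓
b·c: 2588/833·(-17/9) + 41/14·137/63 = 1/2 ✓
b·c²: 2588/833·289/81 + 41/14·18769/3969 = 1385473/55566 ≠ 1/3 ⇒ order 2.
b·Ac: 41/14·85/63 = 3485/882 ≠ 1/6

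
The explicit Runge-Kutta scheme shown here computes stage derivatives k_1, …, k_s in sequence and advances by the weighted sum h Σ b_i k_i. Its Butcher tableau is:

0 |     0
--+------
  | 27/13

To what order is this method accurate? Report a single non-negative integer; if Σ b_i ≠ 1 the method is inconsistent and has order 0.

b = (27/13)
c = (0)
Σ b_i: 27/13·1 = 27/13 ≠ 1 ⇒ order 0.

0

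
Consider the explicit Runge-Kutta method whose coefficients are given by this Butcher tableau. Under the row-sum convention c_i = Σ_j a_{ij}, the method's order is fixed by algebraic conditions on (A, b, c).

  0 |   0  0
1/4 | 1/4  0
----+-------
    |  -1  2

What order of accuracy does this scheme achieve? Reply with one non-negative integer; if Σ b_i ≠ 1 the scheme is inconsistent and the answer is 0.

2

b = (-1, 2)
c = (0, 1/4)
Σ b_i: (-1)·1 + 2·1 = 1 ✓
b·c: 2·1/4 = 1/2 ✓; 2 stages ⇒ order 2.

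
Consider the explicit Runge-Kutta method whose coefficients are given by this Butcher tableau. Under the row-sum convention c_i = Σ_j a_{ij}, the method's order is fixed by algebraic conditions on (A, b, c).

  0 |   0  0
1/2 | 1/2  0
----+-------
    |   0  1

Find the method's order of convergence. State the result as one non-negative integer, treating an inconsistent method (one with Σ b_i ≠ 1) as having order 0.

2

b = (0, 1)
c = (0, 1/2)
Σ b_i: 1·1 = 1 ✓
b·c: 1·1/2 = 1/2 ✓; 2 stages ⇒ order 2.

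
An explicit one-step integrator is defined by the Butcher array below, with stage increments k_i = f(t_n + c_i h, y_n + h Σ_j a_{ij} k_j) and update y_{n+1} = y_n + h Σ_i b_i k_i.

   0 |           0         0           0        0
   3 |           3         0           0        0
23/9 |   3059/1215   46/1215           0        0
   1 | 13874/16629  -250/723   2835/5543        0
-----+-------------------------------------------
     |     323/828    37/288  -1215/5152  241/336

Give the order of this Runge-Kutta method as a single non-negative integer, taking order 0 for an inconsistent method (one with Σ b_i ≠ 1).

4

b = (323/828, 37/288, -1215/5152, 241/336)
c = (0, 3, 23/9, 1)
Ac = (0, 0, 46/405, 65/241)
Σ b_i: 323/828·1 + 37/288·1 + (-1215/5152)·1 + 241/336·1 = 1 ✓
b·c: 37/288·3 + (-1215/5152)·23/9 + 241/336·1 = 1/2 ✓
b·c²: 37/288·9 + (-1215/5152)·529/81 + 241/336·1 = 1/3 ✓
b·Ac: (-1215/5152)·46/405 + 241/336·65/241 = 1/6 ✓
b·c³: 37/288·27 + (-1215/5152)·12167/729 + 241/336·1 = 1/4 ✓
b·(c∘Ac): (-1215/5152)·1058/3645 + 241/336·65/241 = 1/8 ✓
b·Ac²: (-1215/5152)·46/135 + 241/336·55/241 = 1/12 ✓
b·A²c: 241/336·14/241 = 1/24 ✓; 4 stages ⇒ order 4.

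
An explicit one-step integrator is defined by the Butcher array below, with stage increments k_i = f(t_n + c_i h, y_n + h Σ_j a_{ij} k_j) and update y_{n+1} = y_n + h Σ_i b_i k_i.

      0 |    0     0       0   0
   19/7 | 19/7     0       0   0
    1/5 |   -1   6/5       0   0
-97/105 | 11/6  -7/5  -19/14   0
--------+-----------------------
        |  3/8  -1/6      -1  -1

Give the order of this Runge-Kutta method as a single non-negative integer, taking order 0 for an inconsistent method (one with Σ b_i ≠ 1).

0

b = (3/8, -1/6, -1, -1)
c = (0, 19/7, 1/5, -97/105)
Ac = (0, 0, 114/35, -57/14)
Σ b_i: 3/8·1 + (-1/6)·1 + (-1)·1 + (-1)·1 = -43/24 ≠ 1 ⇒ order 0.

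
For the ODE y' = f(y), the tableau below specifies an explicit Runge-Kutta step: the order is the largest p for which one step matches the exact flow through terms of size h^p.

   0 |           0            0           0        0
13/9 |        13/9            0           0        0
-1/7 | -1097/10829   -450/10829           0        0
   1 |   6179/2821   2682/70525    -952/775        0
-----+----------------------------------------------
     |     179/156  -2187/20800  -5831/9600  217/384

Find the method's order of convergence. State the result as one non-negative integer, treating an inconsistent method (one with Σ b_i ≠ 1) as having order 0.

b = (179/156, -2187/20800, -5831/9600, 217/384)
c = (0, 13/9, -1/7, 1)
Ac = (0, 0, -50/833, 50/217)
Σ b_i: 179/156·1 + (-2187/20800)·1 + (-5831/9600)·1 + 217/384·1 = 1 ✓
b·c: (-2187/20800)·13/9 + (-5831/9600)·(-1/7) + 217/384·1 = 1/2 ✓
b·c²: (-2187/20800)·169/81 + (-5831/9600)·1/49 + 217/384·1 = 1/3 ✓
b·Ac: (-5831/9600)·(-50/833) + 217/384·50/217 = 1/6 ✓
b·c³: (-2187/20800)·2197/729 + (-5831/9600)·(-1/343) + 217/384·1 = 1/4 ✓
b·(c∘Ac): (-5831/9600)·50/5831 + 217/384·50/217 = 1/8 ✓
b·Ac²: (-5831/9600)·(-650/7497) + 217/384·106/1953 = 1/12 ✓
b·A²c: 217/384·16/217 = 1/24 ✓; 4 stages ⇒ order 4.

4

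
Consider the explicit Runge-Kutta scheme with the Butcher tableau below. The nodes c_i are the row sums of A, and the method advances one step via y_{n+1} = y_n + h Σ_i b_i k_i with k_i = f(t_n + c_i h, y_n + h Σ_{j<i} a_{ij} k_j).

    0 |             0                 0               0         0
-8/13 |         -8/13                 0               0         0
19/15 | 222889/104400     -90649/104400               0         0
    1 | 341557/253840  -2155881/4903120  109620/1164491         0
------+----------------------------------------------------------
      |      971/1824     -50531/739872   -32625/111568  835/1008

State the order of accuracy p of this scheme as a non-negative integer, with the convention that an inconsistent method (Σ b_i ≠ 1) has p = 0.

b = (971/1824, -50531/739872, -32625/111568, 835/1008)
c = (0, -8/13, 19/15, 1)
Ac = (0, 0, 6973/13050, 651/1670)
Σ b_i: 971/1824·1 + (-50531/739872)·1 + (-32625/111568)·1 + 835/1008·1 = 1 ✓
b·c: (-50531/739872)·(-8/13) + (-32625/111568)·19/15 + 835/1008·1 = 1/2 ✓
b·c²: (-50531/739872)·64/169 + (-32625/111568)·361/225 + 835/1008·1 = 1/3 ✓
b·Ac: (-32625/111568)·6973/13050 + 835/1008·651/1670 = 1/6 ✓
b·c³: (-50531/739872)·(-512/2197) + (-32625/111568)·6859/3375 + 835/1008·1 = 1/4 ✓
b·(c∘Ac): (-32625/111568)·132487/195750 + 835/1008·651/1670 = 1/8 ✓
b·Ac²: (-32625/111568)·(-27892/84825) + 835/1008·(-168/10855) = 1/12 ✓
b·A²c: 835/1008·42/835 = 1/24 ✓; 4 stages ⇒ order 4.

4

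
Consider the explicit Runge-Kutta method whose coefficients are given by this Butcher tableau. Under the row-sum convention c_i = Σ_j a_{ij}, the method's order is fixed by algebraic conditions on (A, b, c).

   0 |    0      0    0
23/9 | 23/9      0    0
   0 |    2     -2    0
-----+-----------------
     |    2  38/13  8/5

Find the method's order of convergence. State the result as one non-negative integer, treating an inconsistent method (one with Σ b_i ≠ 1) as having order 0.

0

b = (2, 38/13, 8/5)
c = (0, 23/9, 0)
Ac = (0, 0, -46/9)
Σ b_i: 2·1 + 38/13·1 + 8/5·1 = 424/65 ≠ 1 ⇒ order 0.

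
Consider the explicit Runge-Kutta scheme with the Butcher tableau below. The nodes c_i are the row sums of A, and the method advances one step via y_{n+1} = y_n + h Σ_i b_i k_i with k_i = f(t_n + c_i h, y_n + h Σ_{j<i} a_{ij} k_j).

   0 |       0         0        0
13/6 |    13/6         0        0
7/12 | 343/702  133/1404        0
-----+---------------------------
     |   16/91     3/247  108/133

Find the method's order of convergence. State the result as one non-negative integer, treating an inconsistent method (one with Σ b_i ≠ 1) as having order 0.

b = (16/91, 3/247, 108/133)
c = (0, 13/6, 7/12)
Ac = (0, 0, 133/648)
Σ b_i: 16/91·1 + 3/247·1 + 108/133·1 = 1 ✓
b·c: 3/247·13/6 + 108/133·7/12 = 1/2 ✓
b·c²: 3/247·169/36 + 108/133·49/144 = 1/3 ✓
b·Ac: 108/133·133/648 = 1/6 ✓; 3 stages ⇒ order 3.

3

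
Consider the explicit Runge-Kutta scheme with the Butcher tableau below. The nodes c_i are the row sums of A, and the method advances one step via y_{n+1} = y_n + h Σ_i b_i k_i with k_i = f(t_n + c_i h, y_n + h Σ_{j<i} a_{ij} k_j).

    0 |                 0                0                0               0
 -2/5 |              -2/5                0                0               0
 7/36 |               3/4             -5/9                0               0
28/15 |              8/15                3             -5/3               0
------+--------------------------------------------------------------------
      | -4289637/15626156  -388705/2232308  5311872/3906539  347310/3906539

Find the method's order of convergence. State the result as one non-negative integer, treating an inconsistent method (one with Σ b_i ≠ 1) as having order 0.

b = (-4289637/15626156, -388705/2232308, 5311872/3906539, 347310/3906539)
c = (0, -2/5, 7/36, 28/15)
Ac = (0, 0, 2/9, -823/540)
Σ b_i: (-4289637/15626156)·1 + (-388705/2232308)·1 + 5311872/3906539·1 + 347310/3906539·1 = 1 ✓
b·c: (-388705/2232308)·(-2/5) + 5311872/3906539·7/36 + 347310/3906539·28/15 = 1/2 ✓
b·c²: (-388705/2232308)·4/25 + 5311872/3906539·49/1296 + 347310/3906539·784/225 = 1/3 ✓
b·Ac: 5311872/3906539·2/9 + 347310/3906539·(-823/540) = 1/6 ✓
b·c³: (-388705/2232308)·(-8/125) + 5311872/3906539·343/46656 + 347310/3906539·21952/3375 = 225796496/376701975 ≠ 1/4 ⇒ order 3.
b·(c∘Ac): 5311872/3906539·7/162 + 347310/3906539·(-5761/2025) = -4876394/25113465 ≠ 1/8
b·Ac²: 5311872/3906539·(-4/45) + 347310/3906539·40531/97200 = -50504369/602723160 ≠ 1/12
b·A²c: 347310/3906539·(-10/27) = -385900/11719617 ≠ 1/24

3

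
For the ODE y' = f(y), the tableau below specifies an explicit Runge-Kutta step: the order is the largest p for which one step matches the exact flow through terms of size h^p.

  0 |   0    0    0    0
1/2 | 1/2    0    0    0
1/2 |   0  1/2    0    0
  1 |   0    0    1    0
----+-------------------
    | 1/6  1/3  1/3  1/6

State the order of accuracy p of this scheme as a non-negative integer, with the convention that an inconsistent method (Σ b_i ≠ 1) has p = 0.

b = (1/6, 1/3, 1/3, 1/6)
c = (0, 1/2, 1/2, 1)
Ac = (0, 0, 1/4, 1/2)
Σ b_i: 1/6·1 + 1/3·1 + 1/3·1 + 1/6·1 = 1 ✓
b·c: 1/3·1/2 + 1/3·1/2 + 1/6·1 = 1/2 ✓
b·c²: 1/3·1/4 + 1/3·1/4 + 1/6·1 = 1/3 ✓
b·Ac: 1/3·1/4 + 1/6·1/2 = 1/6 ✓
b·c³: 1/3·1/8 + 1/3·1/8 + 1/6·1 = 1/4 ✓
b·(c∘Ac): 1/3·1/8 + 1/6·1/2 = 1/8 ✓
b·Ac²: 1/3·1/8 + 1/6·1/4 = 1/12 ✓
b·A²c: 1/6·1/4 = 1/24 ✓; 4 stages ⇒ order 4.

4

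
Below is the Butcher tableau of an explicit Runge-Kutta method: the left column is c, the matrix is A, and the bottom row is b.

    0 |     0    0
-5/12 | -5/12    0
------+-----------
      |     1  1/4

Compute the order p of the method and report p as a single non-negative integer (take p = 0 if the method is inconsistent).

b = (1, 1/4)
c = (0, -5/12)
Σ b_i: 1·1 + 1/4·1 = 5/4 ≠ 1 ⇒ order 0.

0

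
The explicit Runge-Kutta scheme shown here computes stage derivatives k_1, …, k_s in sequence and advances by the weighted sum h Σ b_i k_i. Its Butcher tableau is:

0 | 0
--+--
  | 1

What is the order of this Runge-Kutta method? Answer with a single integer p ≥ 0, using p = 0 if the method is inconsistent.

b = (1)
c = (0)
Σ b_i: 1·1 = 1 ✓; 1 stage ⇒ order 1.

1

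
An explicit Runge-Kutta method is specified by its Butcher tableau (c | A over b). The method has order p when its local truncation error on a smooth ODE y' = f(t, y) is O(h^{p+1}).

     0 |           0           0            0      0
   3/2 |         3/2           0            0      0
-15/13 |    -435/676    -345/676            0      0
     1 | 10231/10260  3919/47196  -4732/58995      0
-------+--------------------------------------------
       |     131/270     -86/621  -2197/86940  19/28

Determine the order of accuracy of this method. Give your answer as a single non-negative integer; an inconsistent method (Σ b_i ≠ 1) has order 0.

4

b = (131/270, -86/621, -2197/86940, 19/28)
c = (0, 3/2, -15/13, 1)
Ac = (0, 0, -1035/1352, 33/152)
Σ b_i: 131/270·1 + (-86/621)·1 + (-2197/86940)·1 + 19/28·1 = 1 ✓
b·c: (-86/621)·3/2 + (-2197/86940)·(-15/13) + 19/28·1 = 1/2 ✓
b·c²: (-86/621)·9/4 + (-2197/86940)·225/169 + 19/28·1 = 1/3 ✓
b·Ac: (-2197/86940)·(-1035/1352) + 19/28·33/152 = 1/6 ✓
b·c³: (-86/621)·27/8 + (-2197/86940)·(-3375/2197) + 19/28·1 = 1/4 ✓
b·(c∘Ac): (-2197/86940)·15525/17576 + 19/28·33/152 = 1/8 ✓
b·Ac²: (-2197/86940)·(-3105/2704) + 19/28·73/912 = 1/12 ✓
b·A²c: 19/28·7/114 = 1/24 ✓; 4 stages ⇒ order 4.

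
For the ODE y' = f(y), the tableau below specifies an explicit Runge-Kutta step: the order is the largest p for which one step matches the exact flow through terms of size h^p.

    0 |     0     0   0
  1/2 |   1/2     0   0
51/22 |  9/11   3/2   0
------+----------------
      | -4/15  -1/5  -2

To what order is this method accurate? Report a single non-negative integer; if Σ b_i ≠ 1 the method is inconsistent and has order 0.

b = (-4/15, -1/5, -2)
c = (0, 1/2, 51/22)
Ac = (0, 0, 3/4)
Σ b_i: (-4/15)·1 + (-1/5)·1 + (-2)·1 = -37/15 ≠ 1 ⇒ order 0.

0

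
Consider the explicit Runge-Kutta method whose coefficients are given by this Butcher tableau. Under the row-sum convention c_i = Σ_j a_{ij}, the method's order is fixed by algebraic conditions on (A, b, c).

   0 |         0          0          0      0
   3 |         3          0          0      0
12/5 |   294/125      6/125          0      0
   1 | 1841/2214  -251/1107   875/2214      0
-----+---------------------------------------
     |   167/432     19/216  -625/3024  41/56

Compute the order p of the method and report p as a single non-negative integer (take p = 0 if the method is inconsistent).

4

b = (167/432, 19/216, -625/3024, 41/56)
c = (0, 3, 12/5, 1)
Ac = (0, 0, 18/125, 11/41)
Σ b_i: 167/432·1 + 19/216·1 + (-625/3024)·1 + 41/56·1 = 1 ✓
b·c: 19/216·3 + (-625/3024)·12/5 + 41/56·1 = 1/2 ✓
b·c²: 19/216·9 + (-625/3024)·144/25 + 41/56·1 = 1/3 ✓
b·Ac: (-625/3024)·18/125 + 41/56·11/41 = 1/6 ✓
b·c³: 19/216·27 + (-625/3024)·1728/125 + 41/56·1 = 1/4 ✓
b·(c∘Ac): (-625/3024)·216/625 + 41/56·11/41 = 1/8 ✓
b·Ac²: (-625/3024)·54/125 + 41/56·29/123 = 1/12 ✓
b·A²c: 41/56·7/123 = 1/24 ✓; 4 stages ⇒ order 4.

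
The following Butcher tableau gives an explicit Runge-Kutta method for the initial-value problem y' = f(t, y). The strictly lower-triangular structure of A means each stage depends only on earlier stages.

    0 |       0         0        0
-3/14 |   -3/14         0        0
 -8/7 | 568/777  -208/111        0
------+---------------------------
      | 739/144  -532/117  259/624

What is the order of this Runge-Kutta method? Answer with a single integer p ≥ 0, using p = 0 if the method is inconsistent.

3

b = (739/144, -532/117, 259/624)
c = (0, -3/14, -8/7)
Ac = (0, 0, 104/259)
Σ b_i: 739/144·1 + (-532/117)·1 + 259/624·1 = 1 ✓
b·c: (-532/117)·(-3/14) + 259/624·(-8/7) = 1/2 ✓
b·c²: (-532/117)·9/196 + 259/624·64/49 = 1/3 ✓
b·Ac: 259/624·104/259 = 1/6 ✓; 3 stages ⇒ order 3.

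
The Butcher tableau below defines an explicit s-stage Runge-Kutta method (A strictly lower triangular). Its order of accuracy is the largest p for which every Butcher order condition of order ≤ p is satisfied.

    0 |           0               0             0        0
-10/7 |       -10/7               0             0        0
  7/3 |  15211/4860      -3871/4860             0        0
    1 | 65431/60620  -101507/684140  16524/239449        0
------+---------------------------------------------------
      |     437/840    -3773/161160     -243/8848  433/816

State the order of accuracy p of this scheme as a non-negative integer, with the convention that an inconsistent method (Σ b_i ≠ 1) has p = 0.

4

b = (437/840, -3773/161160, -243/8848, 433/816)
c = (0, -10/7, 7/3, 1)
Ac = (0, 0, 553/486, 323/866)
Σ b_i: 437/840·1 + (-3773/161160)·1 + (-243/8848)·1 + 433/816·1 = 1 ✓
b·c: (-3773/161160)·(-10/7) + (-243/8848)·7/3 + 433/816·1 = 1/2 ✓
b·c²: (-3773/161160)·100/49 + (-243/8848)·49/9 + 433/816·1 = 1/3 ✓
b·Ac: (-243/8848)·553/486 + 433/816·323/866 = 1/6 ✓
b·c³: (-3773/161160)·(-1000/343) + (-243/8848)·343/27 + 433/816·1 = 1/4 ✓
b·(c∘Ac): (-243/8848)·3871/1458 + 433/816·323/866 = 1/8 ✓
b·Ac²: (-243/8848)·(-395/243) + 433/816·221/3031 = 1/12 ✓
b·A²c: 433/816·34/433 = 1/24 ✓; 4 stages ⇒ order 4.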